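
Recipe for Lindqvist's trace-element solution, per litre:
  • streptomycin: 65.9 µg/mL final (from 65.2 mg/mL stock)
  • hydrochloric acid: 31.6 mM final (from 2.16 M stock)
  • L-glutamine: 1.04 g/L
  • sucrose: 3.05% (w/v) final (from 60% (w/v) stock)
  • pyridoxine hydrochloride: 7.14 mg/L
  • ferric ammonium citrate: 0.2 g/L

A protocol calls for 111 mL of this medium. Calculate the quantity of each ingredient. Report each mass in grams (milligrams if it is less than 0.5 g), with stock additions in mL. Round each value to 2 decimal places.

streptomycin 0.11 mL; hydrochloric acid 1.62 mL; L-glutamine 115.44 mg; sucrose 5.64 mL; pyridoxine hydrochloride 0.79 mg; ferric ammonium citrate 22.20 mg

Scale factor relative to 1 L: 0.111.
streptomycin: C1V1 = C2V2 → 65.9 µg/mL × 111 mL ÷ 65200 µg/mL = 0.11 mL
hydrochloric acid: V = C2·V2/C1 = 31.6 mM × 111 mL ÷ 2160 mM = 1.62 mL
L-glutamine: 1.04 g/L × 0.111 L = 0.11544 g = 115.44 mg
sucrose: dilute stock: 3.05% ÷ 60% × 111 mL = 5.64 mL
pyridoxine hydrochloride: 7.14 mg/L × 0.111 L = 0.79 mg
ferric ammonium citrate: 0.2 g/L × 0.111 L = 0.0222 g = 22.20 mg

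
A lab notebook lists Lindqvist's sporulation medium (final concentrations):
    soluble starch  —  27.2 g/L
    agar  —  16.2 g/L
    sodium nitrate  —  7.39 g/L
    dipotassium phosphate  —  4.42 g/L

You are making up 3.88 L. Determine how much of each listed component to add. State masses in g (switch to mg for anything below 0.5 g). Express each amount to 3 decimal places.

soluble starch 105.536 g; agar 62.856 g; sodium nitrate 28.673 g; dipotassium phosphate 17.150 g

Working volume: 3.88 L.
soluble starch: 27.2 g/L × 3.88 L = 105.536 g
agar: 16.2 g/L × 3.88 L = 62.856 g
sodium nitrate: 7.39 g/L × 3.88 L = 28.673 g
dipotassium phosphate: 4.42 g/L × 3.88 L = 17.150 g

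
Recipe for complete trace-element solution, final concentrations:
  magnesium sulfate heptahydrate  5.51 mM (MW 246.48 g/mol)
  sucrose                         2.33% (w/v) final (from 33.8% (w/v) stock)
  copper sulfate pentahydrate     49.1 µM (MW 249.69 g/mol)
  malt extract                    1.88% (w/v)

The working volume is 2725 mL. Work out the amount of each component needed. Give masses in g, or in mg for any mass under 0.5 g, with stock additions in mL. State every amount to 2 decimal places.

magnesium sulfate heptahydrate 3.70 g; sucrose 187.85 mL; copper sulfate pentahydrate 33.41 mg; malt extract 51.23 g

Scale factor relative to 1 L: 2.725.
magnesium sulfate heptahydrate: 5.51 mmol/L × 246.48 g/mol × 2.725 L ÷ 1000 = 3.70 g
sucrose: dilute stock: 2.33% ÷ 33.8% × 2725 mL = 187.85 mL
copper sulfate pentahydrate: 49.1 µmol/L × 249.69 g/mol × 2.725 L ÷ 1000 = 33.41 mg
malt extract: 1.88 g per 100 mL × 2725 mL ÷ 100 = 51.23 g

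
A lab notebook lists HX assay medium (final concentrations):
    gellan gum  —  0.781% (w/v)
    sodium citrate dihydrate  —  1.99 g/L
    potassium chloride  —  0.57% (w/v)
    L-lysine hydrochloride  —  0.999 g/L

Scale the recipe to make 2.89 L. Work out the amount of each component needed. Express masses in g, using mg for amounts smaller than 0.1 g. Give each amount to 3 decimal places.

Scale factor relative to 1 L: 2.89.
gellan gum: 0.781% w/v = 7.81 g/L → 7.81 × 2.89 L = 22.571 g
sodium citrate dihydrate: 1.99 g/L × 2.89 L = 5.751 g
potassium chloride: 0.57 g per 100 mL × 2890 mL ÷ 100 = 16.473 g
L-lysine hydrochloride: 0.999 g/L × 2.89 L = 2.887 g

gellan gum 22.571 g; sodium citrate dihydrate 5.751 g; potassium chloride 16.473 g; L-lysine hydrochloride 2.887 g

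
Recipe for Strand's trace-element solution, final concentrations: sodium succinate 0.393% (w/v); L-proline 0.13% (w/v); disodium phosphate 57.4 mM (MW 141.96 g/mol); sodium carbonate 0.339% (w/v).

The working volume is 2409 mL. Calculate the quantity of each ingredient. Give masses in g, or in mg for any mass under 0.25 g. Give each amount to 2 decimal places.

Target volume = 2409 mL = 2.409 L.
sodium succinate: 0.393% w/v = 3.93 g/L → 3.93 × 2.409 L = 9.47 g
L-proline: 0.13 g per 100 mL × 2409 mL ÷ 100 = 3.13 g
disodium phosphate: 57.4 mmol/L × 141.96 g/mol × 2.409 L ÷ 1000 = 19.63 g
sodium carbonate: 0.339 g per 100 mL × 2409 mL ÷ 100 = 8.17 g

sodium succinate 9.47 g; L-proline 3.13 g; disodium phosphate 19.63 g; sodium carbonate 8.17 g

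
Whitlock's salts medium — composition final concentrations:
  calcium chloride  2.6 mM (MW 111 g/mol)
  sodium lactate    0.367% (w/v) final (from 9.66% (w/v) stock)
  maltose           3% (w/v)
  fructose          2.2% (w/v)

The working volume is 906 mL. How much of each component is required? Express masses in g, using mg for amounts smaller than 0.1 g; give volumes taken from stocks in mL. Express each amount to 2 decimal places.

Working volume: 906 mL = 0.906 L.
calcium chloride: 2.6 mmol/L × 111 g/mol × 0.906 L ÷ 1000 = 0.26 g
sodium lactate: dilute stock: 0.367% ÷ 9.66% × 906 mL = 34.42 mL
maltose: 3 g per 100 mL × 906 mL ÷ 100 = 27.18 g
fructose: 2.2 g per 100 mL × 906 mL ÷ 100 = 19.93 g

calcium chloride 0.26 g; sodium lactate 34.42 mL; maltose 27.18 g; fructose 19.93 g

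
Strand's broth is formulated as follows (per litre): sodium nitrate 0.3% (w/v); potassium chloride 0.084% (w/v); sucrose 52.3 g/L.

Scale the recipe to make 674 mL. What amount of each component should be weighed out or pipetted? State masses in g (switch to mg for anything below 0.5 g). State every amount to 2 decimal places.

Scale factor relative to 1 L: 0.674.
sodium nitrate: 0.3% w/v = 3 g/L → 3 × 0.674 L = 2.02 g
potassium chloride: 0.084% w/v = 0.84 g/L → 0.84 × 0.674 L = 0.57 g
sucrose: 52.3 g/L × 0.674 L = 35.25 g

sodium nitrate 2.02 g; potassium chloride 0.57 g; sucrose 35.25 g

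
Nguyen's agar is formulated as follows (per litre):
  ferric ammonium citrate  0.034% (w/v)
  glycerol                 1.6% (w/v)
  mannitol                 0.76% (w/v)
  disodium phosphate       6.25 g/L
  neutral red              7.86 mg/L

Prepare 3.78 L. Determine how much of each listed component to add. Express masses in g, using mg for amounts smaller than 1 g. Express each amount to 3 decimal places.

Scale factor relative to 1 L: 3.78.
ferric ammonium citrate: 0.034% w/v = 0.34 g/L → 0.34 × 3.78 L = 1.285 g
glycerol: 1.6 g per 100 mL × 3780 mL ÷ 100 = 60.480 g
mannitol: 0.76% w/v = 7.6 g/L → 7.6 × 3.78 L = 28.728 g
disodium phosphate: 6.25 g/L × 3.78 L = 23.625 g
neutral red: 7.86 mg/L × 3.78 L = 29.711 mg

ferric ammonium citrate 1.285 g; glycerol 60.480 g; mannitol 28.728 g; disodium phosphate 23.625 g; neutral red 29.711 mg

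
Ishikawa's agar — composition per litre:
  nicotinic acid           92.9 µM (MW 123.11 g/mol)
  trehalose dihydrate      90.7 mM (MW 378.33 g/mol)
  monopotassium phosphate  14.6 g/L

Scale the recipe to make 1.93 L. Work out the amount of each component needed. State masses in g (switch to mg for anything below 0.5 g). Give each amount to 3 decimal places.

Working volume: 1.93 L.
nicotinic acid: 92.9 µmol/L × 123.11 g/mol × 1.93 L ÷ 1000 = 22.073 mg
trehalose dihydrate: 90.7 mmol/L × 378.33 g/mol × 1.93 L ÷ 1000 = 66.227 g
monopotassium phosphate: 14.6 g/L × 1.93 L = 28.178 g

nicotinic acid 22.073 mg; trehalose dihydrate 66.227 g; monopotassium phosphate 28.178 g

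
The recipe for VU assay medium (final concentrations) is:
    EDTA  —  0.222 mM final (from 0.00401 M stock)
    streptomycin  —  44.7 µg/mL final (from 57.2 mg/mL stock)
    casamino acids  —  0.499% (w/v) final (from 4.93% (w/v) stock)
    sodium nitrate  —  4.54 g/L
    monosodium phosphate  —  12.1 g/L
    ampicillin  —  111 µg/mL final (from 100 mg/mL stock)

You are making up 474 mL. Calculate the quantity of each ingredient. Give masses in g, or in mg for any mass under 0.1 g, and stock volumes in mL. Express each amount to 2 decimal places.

EDTA 26.24 mL; streptomycin 0.37 mL; casamino acids 47.98 mL; sodium nitrate 2.15 g; monosodium phosphate 5.74 g; ampicillin 0.53 mL

Target volume = 474 mL = 0.474 L.
EDTA: dilute stock: 0.222 mM × 474 mL ÷ 4.01 mM = 26.24 mL
streptomycin: C1V1 = C2V2 → 44.7 µg/mL × 474 mL ÷ 57200 µg/mL = 0.37 mL
casamino acids: dilute stock: 0.499% ÷ 4.93% × 474 mL = 47.98 mL
sodium nitrate: 4.54 g/L × 0.474 L = 2.15 g
monosodium phosphate: 12.1 g/L × 0.474 L = 5.74 g
ampicillin: dilute stock: 111 µg/mL × 474 mL ÷ 100000 µg/mL = 0.53 mL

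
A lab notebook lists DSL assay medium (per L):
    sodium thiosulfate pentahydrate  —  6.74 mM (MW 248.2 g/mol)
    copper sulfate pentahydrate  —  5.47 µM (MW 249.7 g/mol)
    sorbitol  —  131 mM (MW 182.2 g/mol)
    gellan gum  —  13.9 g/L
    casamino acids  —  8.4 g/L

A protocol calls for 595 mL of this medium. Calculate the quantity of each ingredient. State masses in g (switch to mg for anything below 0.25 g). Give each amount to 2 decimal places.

sodium thiosulfate pentahydrate 1.00 g; copper sulfate pentahydrate 0.81 mg; sorbitol 14.20 g; gellan gum 8.27 g; casamino acids 5.00 g

Scale factor relative to 1 L: 0.595.
sodium thiosulfate pentahydrate: 6.74 mmol/L × 248.2 g/mol × 0.595 L ÷ 1000 = 1.00 g
copper sulfate pentahydrate: 5.47 µmol/L × 249.7 g/mol × 0.595 L ÷ 1000 = 0.81 mg
sorbitol: 131 mmol/L × 182.2 g/mol × 0.595 L ÷ 1000 = 14.20 g
gellan gum: 13.9 g/L × 0.595 L = 8.27 g
casamino acids: 8.4 g/L × 0.595 L = 5.00 g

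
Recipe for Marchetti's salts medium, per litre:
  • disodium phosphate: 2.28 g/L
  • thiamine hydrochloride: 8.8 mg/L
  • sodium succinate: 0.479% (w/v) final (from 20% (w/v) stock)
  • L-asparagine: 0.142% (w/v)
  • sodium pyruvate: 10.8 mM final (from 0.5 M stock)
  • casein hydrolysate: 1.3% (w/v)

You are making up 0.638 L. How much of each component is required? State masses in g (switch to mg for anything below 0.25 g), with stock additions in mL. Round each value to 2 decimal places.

disodium phosphate 1.45 g; thiamine hydrochloride 5.61 mg; sodium succinate 15.28 mL; L-asparagine 0.91 g; sodium pyruvate 13.78 mL; casein hydrolysate 8.29 g

Scale factor relative to 1 L: 0.638.
disodium phosphate: 2.28 g/L × 0.638 L = 1.45 g
thiamine hydrochloride: 8.8 mg/L × 0.638 L = 5.61 mg
sodium succinate: C1V1 = C2V2 → 0.479% ÷ 20% × 638 mL = 15.28 mL
L-asparagine: 0.142 g per 100 mL × 638 mL ÷ 100 = 0.91 g
sodium pyruvate: V = C2·V2/C1 = 10.8 mM × 638 mL ÷ 500 mM = 13.78 mL
casein hydrolysate: 1.3% w/v = 13 g/L → 13 × 0.638 L = 8.29 g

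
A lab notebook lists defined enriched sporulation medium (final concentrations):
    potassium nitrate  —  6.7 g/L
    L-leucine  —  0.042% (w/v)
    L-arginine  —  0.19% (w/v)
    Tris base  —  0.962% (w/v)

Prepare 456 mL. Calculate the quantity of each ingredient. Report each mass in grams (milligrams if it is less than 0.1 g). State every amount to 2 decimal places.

Scale factor relative to 1 L: 0.456.
potassium nitrate: 6.7 g/L × 0.456 L = 3.06 g
L-leucine: 0.042 g per 100 mL × 456 mL ÷ 100 = 0.19 g
L-arginine: 0.19% w/v = 1.9 g/L → 1.9 × 0.456 L = 0.87 g
Tris base: 0.962 g per 100 mL × 456 mL ÷ 100 = 4.39 g

potassium nitrate 3.06 g; L-leucine 0.19 g; L-arginine 0.87 g; Tris base 4.39 g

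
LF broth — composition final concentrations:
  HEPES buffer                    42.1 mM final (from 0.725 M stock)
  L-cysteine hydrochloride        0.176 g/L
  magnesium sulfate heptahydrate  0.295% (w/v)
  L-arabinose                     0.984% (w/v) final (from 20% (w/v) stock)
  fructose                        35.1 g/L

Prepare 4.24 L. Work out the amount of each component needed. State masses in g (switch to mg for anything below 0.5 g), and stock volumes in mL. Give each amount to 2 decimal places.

HEPES buffer 246.21 mL; L-cysteine hydrochloride 0.75 g; magnesium sulfate heptahydrate 12.51 g; L-arabinose 208.61 mL; fructose 148.82 g

Scale factor relative to 1 L: 4.24.
HEPES buffer: dilute stock: 42.1 mM × 4240 mL ÷ 725 mM = 246.21 mL
L-cysteine hydrochloride: 0.176 g/L × 4.24 L = 0.75 g
magnesium sulfate heptahydrate: 0.295% w/v = 2.95 g/L → 2.95 × 4.24 L = 12.51 g
L-arabinose: dilute stock: 0.984% ÷ 20% × 4240 mL = 208.61 mL
fructose: 35.1 g/L × 4.24 L = 148.82 g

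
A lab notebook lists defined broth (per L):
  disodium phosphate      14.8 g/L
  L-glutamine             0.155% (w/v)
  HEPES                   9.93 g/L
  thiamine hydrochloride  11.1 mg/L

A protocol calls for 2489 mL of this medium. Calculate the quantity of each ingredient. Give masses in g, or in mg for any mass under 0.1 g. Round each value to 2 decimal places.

disodium phosphate 36.84 g; L-glutamine 3.86 g; HEPES 24.72 g; thiamine hydrochloride 27.63 mg

Target volume = 2489 mL = 2.489 L.
disodium phosphate: 14.8 g/L × 2.489 L = 36.84 g
L-glutamine: 0.155% w/v = 1.55 g/L → 1.55 × 2.489 L = 3.86 g
HEPES: 9.93 g/L × 2.489 L = 24.72 g
thiamine hydrochloride: 11.1 mg/L × 2.489 L = 27.63 mg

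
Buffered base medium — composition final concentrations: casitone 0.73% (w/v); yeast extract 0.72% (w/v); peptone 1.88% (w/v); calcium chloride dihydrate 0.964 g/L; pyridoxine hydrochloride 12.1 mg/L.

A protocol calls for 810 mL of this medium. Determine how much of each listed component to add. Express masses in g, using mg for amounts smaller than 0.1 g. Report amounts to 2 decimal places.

Working volume: 810 mL = 0.81 L.
casitone: 0.73 g per 100 mL × 810 mL ÷ 100 = 5.91 g
yeast extract: 0.72% w/v = 7.2 g/L → 7.2 × 0.81 L = 5.83 g
peptone: 1.88% w/v = 18.8 g/L → 18.8 × 0.81 L = 15.23 g
calcium chloride dihydrate: 0.964 g/L × 0.81 L = 0.78 g
pyridoxine hydrochloride: 12.1 mg/L × 0.81 L = 9.80 mg

casitone 5.91 g; yeast extract 5.83 g; peptone 15.23 g; calcium chloride dihydrate 0.78 g; pyridoxine hydrochloride 9.80 mg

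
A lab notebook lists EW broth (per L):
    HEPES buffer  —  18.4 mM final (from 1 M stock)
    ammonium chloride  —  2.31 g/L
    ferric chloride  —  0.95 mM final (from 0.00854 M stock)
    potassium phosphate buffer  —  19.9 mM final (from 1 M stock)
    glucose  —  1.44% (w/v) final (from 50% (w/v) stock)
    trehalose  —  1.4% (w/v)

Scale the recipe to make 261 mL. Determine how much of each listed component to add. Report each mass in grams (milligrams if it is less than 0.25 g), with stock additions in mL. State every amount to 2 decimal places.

HEPES buffer 4.80 mL; ammonium chloride 0.60 g; ferric chloride 29.03 mL; potassium phosphate buffer 5.19 mL; glucose 7.52 mL; trehalose 3.65 g

Scale factor relative to 1 L: 0.261.
HEPES buffer: dilute stock: 18.4 mM × 261 mL ÷ 1000 mM = 4.80 mL
ammonium chloride: 2.31 g/L × 0.261 L = 0.60 g
ferric chloride: V = C2·V2/C1 = 0.95 mM × 261 mL ÷ 8.54 mM = 29.03 mL
potassium phosphate buffer: C1V1 = C2V2 → 19.9 mM × 261 mL ÷ 1000 mM = 5.19 mL
glucose: dilute stock: 1.44% ÷ 50% × 261 mL = 7.52 mL
trehalose: 1.4% w/v = 14 g/L → 14 × 0.261 L = 3.65 g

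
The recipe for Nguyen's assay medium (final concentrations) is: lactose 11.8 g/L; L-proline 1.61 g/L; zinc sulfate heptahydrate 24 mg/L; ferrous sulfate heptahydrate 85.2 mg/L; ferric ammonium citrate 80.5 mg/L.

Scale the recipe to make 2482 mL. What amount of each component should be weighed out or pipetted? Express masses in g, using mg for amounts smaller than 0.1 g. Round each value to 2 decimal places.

Working volume: 2482 mL = 2.482 L.
lactose: 11.8 g/L × 2.482 L = 29.29 g
L-proline: 1.61 g/L × 2.482 L = 4.00 g
zinc sulfate heptahydrate: 24 mg/L × 2.482 L = 59.57 mg
ferrous sulfate heptahydrate: 85.2 mg/L × 2.482 L = 211.466 mg = 0.21 g
ferric ammonium citrate: 80.5 mg/L × 2.482 L = 199.801 mg = 0.20 g

lactose 29.29 g; L-proline 4.00 g; zinc sulfate heptahydrate 59.57 mg; ferrous sulfate heptahydrate 0.21 g; ferric ammonium citrate 0.20 g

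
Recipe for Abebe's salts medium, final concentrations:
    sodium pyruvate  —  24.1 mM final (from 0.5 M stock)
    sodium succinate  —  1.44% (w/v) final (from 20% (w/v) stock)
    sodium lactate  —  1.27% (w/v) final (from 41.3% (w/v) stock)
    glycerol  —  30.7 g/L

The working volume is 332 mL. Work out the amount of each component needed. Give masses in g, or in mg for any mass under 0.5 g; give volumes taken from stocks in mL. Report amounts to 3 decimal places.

Scale factor relative to 1 L: 0.332.
sodium pyruvate: V = C2·V2/C1 = 24.1 mM × 332 mL ÷ 500 mM = 16.002 mL
sodium succinate: V = C2·V2/C1 = 1.44% ÷ 20% × 332 mL = 23.904 mL
sodium lactate: dilute stock: 1.27% ÷ 41.3% × 332 mL = 10.209 mL
glycerol: 30.7 g/L × 0.332 L = 10.192 g

sodium pyruvate 16.002 mL; sodium succinate 23.904 mL; sodium lactate 10.209 mL; glycerol 10.192 g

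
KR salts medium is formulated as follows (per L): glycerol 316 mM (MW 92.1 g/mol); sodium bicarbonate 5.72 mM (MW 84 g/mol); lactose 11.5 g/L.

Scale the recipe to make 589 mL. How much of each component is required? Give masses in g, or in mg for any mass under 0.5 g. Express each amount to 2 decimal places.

glycerol 17.14 g; sodium bicarbonate 283.00 mg; lactose 6.77 g

Working volume: 589 mL = 0.589 L.
glycerol: 316 mmol/L × 92.1 g/mol × 0.589 L ÷ 1000 = 17.14 g
sodium bicarbonate: 5.72 mmol/L × 84 mg/mmol × 0.589 L = 283.00 mg
lactose: 11.5 g/L × 0.589 L = 6.77 g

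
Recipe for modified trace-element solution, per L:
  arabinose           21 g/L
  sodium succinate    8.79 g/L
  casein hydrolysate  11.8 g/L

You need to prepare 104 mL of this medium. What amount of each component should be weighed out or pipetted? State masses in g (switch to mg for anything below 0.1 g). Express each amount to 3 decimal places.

Scale factor relative to 1 L: 0.104.
arabinose: 21 g/L × 0.104 L = 2.184 g
sodium succinate: 8.79 g/L × 0.104 L = 0.914 g
casein hydrolysate: 11.8 g/L × 0.104 L = 1.227 g

arabinose 2.184 g; sodium succinate 0.914 g; casein hydrolysate 1.227 g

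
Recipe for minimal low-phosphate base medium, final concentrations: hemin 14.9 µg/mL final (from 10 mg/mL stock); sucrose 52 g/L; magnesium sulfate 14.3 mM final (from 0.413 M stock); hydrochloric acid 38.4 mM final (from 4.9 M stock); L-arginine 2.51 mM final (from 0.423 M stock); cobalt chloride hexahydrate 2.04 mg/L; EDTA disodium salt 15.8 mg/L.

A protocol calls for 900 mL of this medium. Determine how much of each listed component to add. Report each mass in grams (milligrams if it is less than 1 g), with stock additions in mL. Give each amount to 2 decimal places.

hemin 1.34 mL; sucrose 46.80 g; magnesium sulfate 31.16 mL; hydrochloric acid 7.05 mL; L-arginine 5.34 mL; cobalt chloride hexahydrate 1.84 mg; EDTA disodium salt 14.22 mg

Scale factor relative to 1 L: 0.9.
hemin: V = C2·V2/C1 = 14.9 µg/mL × 900 mL ÷ 10000 µg/mL = 1.34 mL
sucrose: 52 g/L × 0.9 L = 46.80 g
magnesium sulfate: C1V1 = C2V2 → 14.3 mM × 900 mL ÷ 413 mM = 31.16 mL
hydrochloric acid: dilute stock: 38.4 mM × 900 mL ÷ 4900 mM = 7.05 mL
L-arginine: V = C2·V2/C1 = 2.51 mM × 900 mL ÷ 423 mM = 5.34 mL
cobalt chloride hexahydrate: 2.04 mg/L × 0.9 L = 1.84 mg
EDTA disodium salt: 15.8 mg/L × 0.9 L = 14.22 mg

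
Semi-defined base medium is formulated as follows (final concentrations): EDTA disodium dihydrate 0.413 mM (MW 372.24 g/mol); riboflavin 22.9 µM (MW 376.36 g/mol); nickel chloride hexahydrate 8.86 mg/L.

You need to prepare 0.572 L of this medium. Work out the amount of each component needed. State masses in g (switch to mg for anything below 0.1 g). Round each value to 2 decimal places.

Scale factor relative to 1 L: 0.572.
EDTA disodium dihydrate: 0.413 mmol/L × 372.24 mg/mmol × 0.572 L = 87.94 mg
riboflavin: 22.9 µmol/L × 376.36 g/mol × 0.572 L ÷ 1000 = 4.93 mg
nickel chloride hexahydrate: 8.86 mg/L × 0.572 L = 5.07 mg

EDTA disodium dihydrate 87.94 mg; riboflavin 4.93 mg; nickel chloride hexahydrate 5.07 mg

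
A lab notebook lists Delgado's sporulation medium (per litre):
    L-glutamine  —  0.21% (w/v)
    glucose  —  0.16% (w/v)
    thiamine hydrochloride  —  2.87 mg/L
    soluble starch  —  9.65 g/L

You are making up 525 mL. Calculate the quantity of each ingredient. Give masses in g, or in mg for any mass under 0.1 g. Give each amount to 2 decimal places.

Target volume = 525 mL = 0.525 L.
L-glutamine: 0.21% w/v = 2.1 g/L → 2.1 × 0.525 L = 1.10 g
glucose: 0.16 g per 100 mL × 525 mL ÷ 100 = 0.84 g
thiamine hydrochloride: 2.87 mg/L × 0.525 L = 1.51 mg
soluble starch: 9.65 g/L × 0.525 L = 5.07 g

L-glutamine 1.10 g; glucose 0.84 g; thiamine hydrochloride 1.51 mg; soluble starch 5.07 g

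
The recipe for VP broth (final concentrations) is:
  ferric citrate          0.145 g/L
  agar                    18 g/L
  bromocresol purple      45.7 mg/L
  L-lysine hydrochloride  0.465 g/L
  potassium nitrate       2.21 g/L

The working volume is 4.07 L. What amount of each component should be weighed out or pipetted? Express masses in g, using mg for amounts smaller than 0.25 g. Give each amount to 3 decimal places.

Scale factor relative to 1 L: 4.07.
ferric citrate: 0.145 g/L × 4.07 L = 0.590 g
agar: 18 g/L × 4.07 L = 73.260 g
bromocresol purple: 45.7 mg/L × 4.07 L = 185.999 mg
L-lysine hydrochloride: 0.465 g/L × 4.07 L = 1.893 g
potassium nitrate: 2.21 g/L × 4.07 L = 8.995 g

ferric citrate 0.590 g; agar 73.260 g; bromocresol purple 185.999 mg; L-lysine hydrochloride 1.893 g; potassium nitrate 8.995 g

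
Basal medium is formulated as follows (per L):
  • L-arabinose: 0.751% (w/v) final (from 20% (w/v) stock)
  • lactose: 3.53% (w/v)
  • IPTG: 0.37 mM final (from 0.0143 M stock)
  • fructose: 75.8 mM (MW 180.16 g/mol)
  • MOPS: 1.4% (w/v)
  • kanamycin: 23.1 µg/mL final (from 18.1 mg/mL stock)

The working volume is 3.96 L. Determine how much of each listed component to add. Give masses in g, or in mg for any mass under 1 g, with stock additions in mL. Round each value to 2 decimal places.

L-arabinose 148.70 mL; lactose 139.79 g; IPTG 102.46 mL; fructose 54.08 g; MOPS 55.44 g; kanamycin 5.05 mL

Scale factor relative to 1 L: 3.96.
L-arabinose: C1V1 = C2V2 → 0.751% ÷ 20% × 3960 mL = 148.70 mL
lactose: 3.53 g per 100 mL × 3960 mL ÷ 100 = 139.79 g
IPTG: C1V1 = C2V2 → 0.37 mM × 3960 mL ÷ 14.3 mM = 102.46 mL
fructose: 75.8 mmol/L × 180.16 g/mol × 3.96 L ÷ 1000 = 54.08 g
MOPS: 1.4% w/v = 14 g/L → 14 × 3.96 L = 55.44 g
kanamycin: dilute stock: 23.1 µg/mL × 3960 mL ÷ 18100 µg/mL = 5.05 mL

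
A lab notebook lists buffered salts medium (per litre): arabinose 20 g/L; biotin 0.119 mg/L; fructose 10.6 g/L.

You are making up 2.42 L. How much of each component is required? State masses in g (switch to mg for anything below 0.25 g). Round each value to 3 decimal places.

Working volume: 2.42 L.
arabinose: 20 g/L × 2.42 L = 48.400 g
biotin: 0.119 mg/L × 2.42 L = 0.288 mg
fructose: 10.6 g/L × 2.42 L = 25.652 g

arabinose 48.400 g; biotin 0.288 mg; fructose 25.652 g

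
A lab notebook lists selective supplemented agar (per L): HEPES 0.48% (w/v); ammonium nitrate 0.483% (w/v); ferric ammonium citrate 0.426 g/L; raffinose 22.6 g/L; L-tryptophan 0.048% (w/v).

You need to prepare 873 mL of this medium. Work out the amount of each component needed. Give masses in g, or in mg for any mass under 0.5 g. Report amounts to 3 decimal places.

Working volume: 873 mL = 0.873 L.
HEPES: 0.48% w/v = 4.8 g/L → 4.8 × 0.873 L = 4.190 g
ammonium nitrate: 0.483 g per 100 mL × 873 mL ÷ 100 = 4.217 g
ferric ammonium citrate: 0.426 g/L × 0.873 L = 0.371898 g = 371.898 mg
raffinose: 22.6 g/L × 0.873 L = 19.730 g
L-tryptophan: 0.048 g per 100 mL × 873 mL ÷ 100 = 0.41904 g = 419.040 mg

HEPES 4.190 g; ammonium nitrate 4.217 g; ferric ammonium citrate 371.898 mg; raffinose 19.730 g; L-tryptophan 419.040 mg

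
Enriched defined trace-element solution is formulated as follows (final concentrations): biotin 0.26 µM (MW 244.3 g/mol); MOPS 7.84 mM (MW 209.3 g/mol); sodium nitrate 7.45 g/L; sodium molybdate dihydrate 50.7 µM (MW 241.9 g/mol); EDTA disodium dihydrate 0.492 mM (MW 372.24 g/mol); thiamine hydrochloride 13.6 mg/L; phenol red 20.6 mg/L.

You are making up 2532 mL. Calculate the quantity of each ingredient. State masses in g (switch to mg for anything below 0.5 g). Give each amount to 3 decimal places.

Working volume: 2532 mL = 2.532 L.
biotin: 0.26 µmol/L × 244.3 g/mol × 2.532 L ÷ 1000 = 0.161 mg
MOPS: 7.84 mmol/L × 209.3 g/mol × 2.532 L ÷ 1000 = 4.155 g
sodium nitrate: 7.45 g/L × 2.532 L = 18.863 g
sodium molybdate dihydrate: 50.7 µmol/L × 241.9 g/mol × 2.532 L ÷ 1000 = 31.053 mg
EDTA disodium dihydrate: 0.492 mmol/L × 372.24 mg/mmol × 2.532 L = 463.716 mg
thiamine hydrochloride: 13.6 mg/L × 2.532 L = 34.435 mg
phenol red: 20.6 mg/L × 2.532 L = 52.159 mg

biotin 0.161 mg; MOPS 4.155 g; sodium nitrate 18.863 g; sodium molybdate dihydrate 31.053 mg; EDTA disodium dihydrate 463.716 mg; thiamine hydrochloride 34.435 mg; phenol red 52.159 mg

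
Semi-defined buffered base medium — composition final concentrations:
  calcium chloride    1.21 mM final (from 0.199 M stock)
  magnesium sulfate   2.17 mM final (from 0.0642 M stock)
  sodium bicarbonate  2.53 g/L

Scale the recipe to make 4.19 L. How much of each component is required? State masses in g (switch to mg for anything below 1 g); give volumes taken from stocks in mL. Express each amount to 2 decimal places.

calcium chloride 25.48 mL; magnesium sulfate 141.62 mL; sodium bicarbonate 10.60 g

Working volume: 4.19 L.
calcium chloride: V = C2·V2/C1 = 1.21 mM × 4190 mL ÷ 199 mM = 25.48 mL
magnesium sulfate: C1V1 = C2V2 → 2.17 mM × 4190 mL ÷ 64.2 mM = 141.62 mL
sodium bicarbonate: 2.53 g/L × 4.19 L = 10.60 g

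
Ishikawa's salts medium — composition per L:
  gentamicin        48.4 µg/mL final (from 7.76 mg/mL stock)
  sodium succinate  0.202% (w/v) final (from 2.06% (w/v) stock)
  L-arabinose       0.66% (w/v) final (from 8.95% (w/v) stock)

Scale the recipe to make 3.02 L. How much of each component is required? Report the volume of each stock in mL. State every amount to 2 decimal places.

Working volume: 3.02 L.
gentamicin: dilute stock: 48.4 µg/mL × 3020 mL ÷ 7760 µg/mL = 18.84 mL
sodium succinate: V = C2·V2/C1 = 0.202% ÷ 2.06% × 3020 mL = 296.14 mL
L-arabinose: C1V1 = C2V2 → 0.66% ÷ 8.95% × 3020 mL = 222.70 mL

gentamicin 18.84 mL; sodium succinate 296.14 mL; L-arabinose 222.70 mL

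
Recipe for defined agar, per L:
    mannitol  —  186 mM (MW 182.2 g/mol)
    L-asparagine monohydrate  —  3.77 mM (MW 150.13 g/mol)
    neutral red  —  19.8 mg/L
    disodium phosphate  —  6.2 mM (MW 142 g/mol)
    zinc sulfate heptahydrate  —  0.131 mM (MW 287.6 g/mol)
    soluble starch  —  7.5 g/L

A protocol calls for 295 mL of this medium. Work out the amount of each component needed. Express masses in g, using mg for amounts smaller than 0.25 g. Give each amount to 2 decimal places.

Scale factor relative to 1 L: 0.295.
mannitol: 186 mmol/L × 182.2 g/mol × 0.295 L ÷ 1000 = 10.00 g
L-asparagine monohydrate: 3.77 mmol/L × 150.13 mg/mmol × 0.295 L = 166.97 mg
neutral red: 19.8 mg/L × 0.295 L = 5.84 mg
disodium phosphate: 6.2 mmol/L × 142 g/mol × 0.295 L ÷ 1000 = 0.26 g
zinc sulfate heptahydrate: 0.131 mmol/L × 287.6 mg/mmol × 0.295 L = 11.11 mg
soluble starch: 7.5 g/L × 0.295 L = 2.21 g

mannitol 10.00 g; L-asparagine monohydrate 166.97 mg; neutral red 5.84 mg; disodium phosphate 0.26 g; zinc sulfate heptahydrate 11.11 mg; soluble starch 2.21 g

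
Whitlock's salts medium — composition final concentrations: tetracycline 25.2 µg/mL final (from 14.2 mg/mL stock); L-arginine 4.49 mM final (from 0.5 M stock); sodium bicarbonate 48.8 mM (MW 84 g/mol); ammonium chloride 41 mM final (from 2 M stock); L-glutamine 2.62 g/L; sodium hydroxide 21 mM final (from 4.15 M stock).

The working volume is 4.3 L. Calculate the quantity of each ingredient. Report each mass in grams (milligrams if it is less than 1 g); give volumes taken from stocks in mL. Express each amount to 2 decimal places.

tetracycline 7.63 mL; L-arginine 38.61 mL; sodium bicarbonate 17.63 g; ammonium chloride 88.15 mL; L-glutamine 11.27 g; sodium hydroxide 21.76 mL

Working volume: 4.3 L.
tetracycline: C1V1 = C2V2 → 25.2 µg/mL × 4300 mL ÷ 14200 µg/mL = 7.63 mL
L-arginine: V = C2·V2/C1 = 4.49 mM × 4300 mL ÷ 500 mM = 38.61 mL
sodium bicarbonate: 48.8 mmol/L × 84 g/mol × 4.3 L ÷ 1000 = 17.63 g
ammonium chloride: dilute stock: 41 mM × 4300 mL ÷ 2000 mM = 88.15 mL
L-glutamine: 2.62 g/L × 4.3 L = 11.27 g
sodium hydroxide: C1V1 = C2V2 → 21 mM × 4300 mL ÷ 4150 mM = 21.76 mL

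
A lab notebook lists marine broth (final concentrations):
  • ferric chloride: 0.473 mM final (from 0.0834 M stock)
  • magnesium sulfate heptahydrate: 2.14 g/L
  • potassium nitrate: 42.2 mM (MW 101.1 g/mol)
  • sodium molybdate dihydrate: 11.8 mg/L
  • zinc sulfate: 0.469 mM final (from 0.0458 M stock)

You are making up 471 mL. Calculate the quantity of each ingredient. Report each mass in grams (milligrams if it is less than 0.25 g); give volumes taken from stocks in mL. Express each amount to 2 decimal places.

ferric chloride 2.67 mL; magnesium sulfate heptahydrate 1.01 g; potassium nitrate 2.01 g; sodium molybdate dihydrate 5.56 mg; zinc sulfate 4.82 mL

Target volume = 471 mL = 0.471 L.
ferric chloride: dilute stock: 0.473 mM × 471 mL ÷ 83.4 mM = 2.67 mL
magnesium sulfate heptahydrate: 2.14 g/L × 0.471 L = 1.01 g
potassium nitrate: 42.2 mmol/L × 101.1 g/mol × 0.471 L ÷ 1000 = 2.01 g
sodium molybdate dihydrate: 11.8 mg/L × 0.471 L = 5.56 mg
zinc sulfate: V = C2·V2/C1 = 0.469 mM × 471 mL ÷ 45.8 mM = 4.82 mL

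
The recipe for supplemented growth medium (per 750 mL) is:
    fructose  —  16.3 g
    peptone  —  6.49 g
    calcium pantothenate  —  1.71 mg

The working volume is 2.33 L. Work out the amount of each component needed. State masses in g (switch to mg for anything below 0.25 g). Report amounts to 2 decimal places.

Scale factor = 2330 mL / 750 mL = 3.10667.
fructose: 16.3 g × (2330 mL / 750 mL) = 50.64 g
peptone: 6.49 g × (2330 mL / 750 mL) = 20.16 g
calcium pantothenate: 1.71 mg × (2330 mL / 750 mL) = 5.31 mg

fructose 50.64 g; peptone 20.16 g; calcium pantothenate 5.31 mg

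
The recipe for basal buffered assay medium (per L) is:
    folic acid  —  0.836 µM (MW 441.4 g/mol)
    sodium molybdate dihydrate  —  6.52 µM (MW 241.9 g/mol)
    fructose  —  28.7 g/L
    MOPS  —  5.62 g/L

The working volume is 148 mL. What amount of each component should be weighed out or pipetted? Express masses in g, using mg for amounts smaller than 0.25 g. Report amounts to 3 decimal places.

Target volume = 148 mL = 0.148 L.
folic acid: 0.836 µmol/L × 441.4 g/mol × 0.148 L ÷ 1000 = 0.055 mg
sodium molybdate dihydrate: 6.52 µmol/L × 241.9 g/mol × 0.148 L ÷ 1000 = 0.233 mg
fructose: 28.7 g/L × 0.148 L = 4.248 g
MOPS: 5.62 g/L × 0.148 L = 0.832 g

folic acid 0.055 mg; sodium molybdate dihydrate 0.233 mg; fructose 4.248 g; MOPS 0.832 g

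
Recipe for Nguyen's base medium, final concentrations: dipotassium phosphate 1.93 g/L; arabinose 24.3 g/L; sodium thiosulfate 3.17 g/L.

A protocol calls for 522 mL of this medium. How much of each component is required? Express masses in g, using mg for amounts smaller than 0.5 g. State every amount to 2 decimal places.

Working volume: 522 mL = 0.522 L.
dipotassium phosphate: 1.93 g/L × 0.522 L = 1.01 g
arabinose: 24.3 g/L × 0.522 L = 12.68 g
sodium thiosulfate: 3.17 g/L × 0.522 L = 1.65 g

dipotassium phosphate 1.01 g; arabinose 12.68 g; sodium thiosulfate 1.65 g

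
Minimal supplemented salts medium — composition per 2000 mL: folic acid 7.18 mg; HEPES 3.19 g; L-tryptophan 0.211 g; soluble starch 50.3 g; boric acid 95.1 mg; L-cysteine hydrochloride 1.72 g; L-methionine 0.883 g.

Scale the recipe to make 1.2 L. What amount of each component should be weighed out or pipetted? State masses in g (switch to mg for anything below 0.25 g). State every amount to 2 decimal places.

Ratio of target to recipe volume: 1200 / 2000 = 0.6.
folic acid: 7.18 mg × (1200 mL / 2000 mL) = 4.31 mg
HEPES: 3.19 g × (1200 mL / 2000 mL) = 1.91 g
L-tryptophan: 0.211 g × (1200 mL / 2000 mL) = 0.1266 g = 126.60 mg
soluble starch: 50.3 g × (1200 mL / 2000 mL) = 30.18 g
boric acid: 95.1 mg × (1200 mL / 2000 mL) = 57.06 mg
L-cysteine hydrochloride: 1.72 g × (1200 mL / 2000 mL) = 1.03 g
L-methionine: 0.883 g × (1200 mL / 2000 mL) = 0.53 g

folic acid 4.31 mg; HEPES 1.91 g; L-tryptophan 126.60 mg; soluble starch 30.18 g; boric acid 57.06 mg; L-cysteine hydrochloride 1.03 g; L-methionine 0.53 g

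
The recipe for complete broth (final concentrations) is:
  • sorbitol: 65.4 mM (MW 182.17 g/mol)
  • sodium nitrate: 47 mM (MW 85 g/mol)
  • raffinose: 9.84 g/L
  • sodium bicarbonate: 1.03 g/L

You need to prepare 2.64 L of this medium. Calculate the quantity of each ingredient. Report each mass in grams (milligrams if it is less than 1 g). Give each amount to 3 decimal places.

Working volume: 2.64 L.
sorbitol: 65.4 mmol/L × 182.17 g/mol × 2.64 L ÷ 1000 = 31.453 g
sodium nitrate: 47 mmol/L × 85 g/mol × 2.64 L ÷ 1000 = 10.547 g
raffinose: 9.84 g/L × 2.64 L = 25.978 g
sodium bicarbonate: 1.03 g/L × 2.64 L = 2.719 g

sorbitol 31.453 g; sodium nitrate 10.547 g; raffinose 25.978 g; sodium bicarbonate 2.719 g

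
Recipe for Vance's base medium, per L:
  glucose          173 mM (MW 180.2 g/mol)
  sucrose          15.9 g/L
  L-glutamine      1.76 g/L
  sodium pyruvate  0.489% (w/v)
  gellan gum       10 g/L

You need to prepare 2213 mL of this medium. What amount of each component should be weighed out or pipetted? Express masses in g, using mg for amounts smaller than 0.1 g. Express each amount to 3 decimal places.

glucose 68.989 g; sucrose 35.187 g; L-glutamine 3.895 g; sodium pyruvate 10.822 g; gellan gum 22.130 g

Working volume: 2213 mL = 2.213 L.
glucose: 173 mmol/L × 180.2 g/mol × 2.213 L ÷ 1000 = 68.989 g
sucrose: 15.9 g/L × 2.213 L = 35.187 g
L-glutamine: 1.76 g/L × 2.213 L = 3.895 g
sodium pyruvate: 0.489% w/v = 4.89 g/L → 4.89 × 2.213 L = 10.822 g
gellan gum: 10 g/L × 2.213 L = 22.130 g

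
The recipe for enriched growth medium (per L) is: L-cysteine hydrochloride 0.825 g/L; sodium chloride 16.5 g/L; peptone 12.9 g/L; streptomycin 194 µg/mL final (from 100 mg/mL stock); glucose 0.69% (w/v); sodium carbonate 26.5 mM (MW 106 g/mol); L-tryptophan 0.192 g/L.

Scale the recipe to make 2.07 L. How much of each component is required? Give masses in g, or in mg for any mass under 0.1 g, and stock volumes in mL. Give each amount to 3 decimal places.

L-cysteine hydrochloride 1.708 g; sodium chloride 34.155 g; peptone 26.703 g; streptomycin 4.016 mL; glucose 14.283 g; sodium carbonate 5.815 g; L-tryptophan 0.397 g

Scale factor relative to 1 L: 2.07.
L-cysteine hydrochloride: 0.825 g/L × 2.07 L = 1.708 g
sodium chloride: 16.5 g/L × 2.07 L = 34.155 g
peptone: 12.9 g/L × 2.07 L = 26.703 g
streptomycin: C1V1 = C2V2 → 194 µg/mL × 2070 mL ÷ 100000 µg/mL = 4.016 mL
glucose: 0.69% w/v = 6.9 g/L → 6.9 × 2.07 L = 14.283 g
sodium carbonate: 26.5 mmol/L × 106 g/mol × 2.07 L ÷ 1000 = 5.815 g
L-tryptophan: 0.192 g/L × 2.07 L = 0.397 g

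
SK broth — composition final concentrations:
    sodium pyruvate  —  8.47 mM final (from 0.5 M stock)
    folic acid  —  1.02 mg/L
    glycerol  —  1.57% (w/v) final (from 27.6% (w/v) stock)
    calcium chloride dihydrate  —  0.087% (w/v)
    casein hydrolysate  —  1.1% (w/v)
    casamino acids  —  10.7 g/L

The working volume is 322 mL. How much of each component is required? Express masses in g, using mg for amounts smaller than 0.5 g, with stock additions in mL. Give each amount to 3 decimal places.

sodium pyruvate 5.455 mL; folic acid 0.328 mg; glycerol 18.317 mL; calcium chloride dihydrate 280.140 mg; casein hydrolysate 3.542 g; casamino acids 3.445 g

Scale factor relative to 1 L: 0.322.
sodium pyruvate: V = C2·V2/C1 = 8.47 mM × 322 mL ÷ 500 mM = 5.455 mL
folic acid: 1.02 mg/L × 0.322 L = 0.328 mg
glycerol: C1V1 = C2V2 → 1.57% ÷ 27.6% × 322 mL = 18.317 mL
calcium chloride dihydrate: 0.087 g per 100 mL × 322 mL ÷ 100 = 0.28014 g = 280.140 mg
casein hydrolysate: 1.1% w/v = 11 g/L → 11 × 0.322 L = 3.542 g
casamino acids: 10.7 g/L × 0.322 L = 3.445 g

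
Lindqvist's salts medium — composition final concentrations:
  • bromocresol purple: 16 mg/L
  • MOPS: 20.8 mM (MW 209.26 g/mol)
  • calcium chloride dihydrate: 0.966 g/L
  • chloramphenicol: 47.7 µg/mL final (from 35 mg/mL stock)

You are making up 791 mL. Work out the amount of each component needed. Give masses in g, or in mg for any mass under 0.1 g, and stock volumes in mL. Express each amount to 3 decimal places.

bromocresol purple 12.656 mg; MOPS 3.443 g; calcium chloride dihydrate 0.764 g; chloramphenicol 1.078 mL

Target volume = 791 mL = 0.791 L.
bromocresol purple: 16 mg/L × 0.791 L = 12.656 mg
MOPS: 20.8 mmol/L × 209.26 g/mol × 0.791 L ÷ 1000 = 3.443 g
calcium chloride dihydrate: 0.966 g/L × 0.791 L = 0.764 g
chloramphenicol: C1V1 = C2V2 → 47.7 µg/mL × 791 mL ÷ 35000 µg/mL = 1.078 mL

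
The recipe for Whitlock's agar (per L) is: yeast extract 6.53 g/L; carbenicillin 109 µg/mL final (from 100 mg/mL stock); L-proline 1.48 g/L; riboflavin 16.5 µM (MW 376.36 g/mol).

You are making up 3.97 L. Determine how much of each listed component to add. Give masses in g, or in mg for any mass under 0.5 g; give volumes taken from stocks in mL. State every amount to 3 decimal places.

Scale factor relative to 1 L: 3.97.
yeast extract: 6.53 g/L × 3.97 L = 25.924 g
carbenicillin: dilute stock: 109 µg/mL × 3970 mL ÷ 100000 µg/mL = 4.327 mL
L-proline: 1.48 g/L × 3.97 L = 5.876 g
riboflavin: 16.5 µmol/L × 376.36 g/mol × 3.97 L ÷ 1000 = 24.653 mg

yeast extract 25.924 g; carbenicillin 4.327 mL; L-proline 5.876 g; riboflavin 24.653 mg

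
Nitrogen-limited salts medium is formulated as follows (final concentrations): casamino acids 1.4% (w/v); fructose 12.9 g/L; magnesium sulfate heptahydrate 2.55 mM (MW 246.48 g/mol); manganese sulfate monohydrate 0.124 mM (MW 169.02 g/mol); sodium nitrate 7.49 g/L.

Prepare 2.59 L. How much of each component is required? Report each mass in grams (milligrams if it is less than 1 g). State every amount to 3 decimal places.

casamino acids 36.260 g; fructose 33.411 g; magnesium sulfate heptahydrate 1.628 g; manganese sulfate monohydrate 54.282 mg; sodium nitrate 19.399 g

Scale factor relative to 1 L: 2.59.
casamino acids: 1.4 g per 100 mL × 2590 mL ÷ 100 = 36.260 g
fructose: 12.9 g/L × 2.59 L = 33.411 g
magnesium sulfate heptahydrate: 2.55 mmol/L × 246.48 g/mol × 2.59 L ÷ 1000 = 1.628 g
manganese sulfate monohydrate: 0.124 mmol/L × 169.02 mg/mmol × 2.59 L = 54.282 mg
sodium nitrate: 7.49 g/L × 2.59 L = 19.399 g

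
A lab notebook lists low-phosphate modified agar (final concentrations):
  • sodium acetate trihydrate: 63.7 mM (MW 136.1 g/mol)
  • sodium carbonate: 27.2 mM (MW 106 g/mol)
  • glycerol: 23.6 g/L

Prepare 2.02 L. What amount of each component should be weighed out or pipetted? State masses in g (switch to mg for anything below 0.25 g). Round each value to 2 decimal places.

Working volume: 2.02 L.
sodium acetate trihydrate: 63.7 mmol/L × 136.1 g/mol × 2.02 L ÷ 1000 = 17.51 g
sodium carbonate: 27.2 mmol/L × 106 g/mol × 2.02 L ÷ 1000 = 5.82 g
glycerol: 23.6 g/L × 2.02 L = 47.67 g

sodium acetate trihydrate 17.51 g; sodium carbonate 5.82 g; glycerol 47.67 g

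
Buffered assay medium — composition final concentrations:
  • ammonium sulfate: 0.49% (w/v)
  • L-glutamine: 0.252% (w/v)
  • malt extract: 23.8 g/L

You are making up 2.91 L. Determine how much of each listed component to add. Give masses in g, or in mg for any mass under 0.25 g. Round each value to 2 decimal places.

Scale factor relative to 1 L: 2.91.
ammonium sulfate: 0.49 g per 100 mL × 2910 mL ÷ 100 = 14.26 g
L-glutamine: 0.252% w/v = 2.52 g/L → 2.52 × 2.91 L = 7.33 g
malt extract: 23.8 g/L × 2.91 L = 69.26 g

ammonium sulfate 14.26 g; L-glutamine 7.33 g; malt extract 69.26 g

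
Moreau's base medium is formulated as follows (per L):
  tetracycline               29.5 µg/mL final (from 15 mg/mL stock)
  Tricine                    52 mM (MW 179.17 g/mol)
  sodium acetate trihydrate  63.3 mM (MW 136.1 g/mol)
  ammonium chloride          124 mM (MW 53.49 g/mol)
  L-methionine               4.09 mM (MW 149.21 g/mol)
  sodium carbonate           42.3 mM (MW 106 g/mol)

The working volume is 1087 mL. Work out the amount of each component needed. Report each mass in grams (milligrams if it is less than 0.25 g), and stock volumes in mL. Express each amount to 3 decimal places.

tetracycline 2.138 mL; Tricine 10.127 g; sodium acetate trihydrate 9.365 g; ammonium chloride 7.210 g; L-methionine 0.663 g; sodium carbonate 4.874 g

Working volume: 1087 mL = 1.087 L.
tetracycline: C1V1 = C2V2 → 29.5 µg/mL × 1087 mL ÷ 15000 µg/mL = 2.138 mL
Tricine: 52 mmol/L × 179.17 g/mol × 1.087 L ÷ 1000 = 10.127 g
sodium acetate trihydrate: 63.3 mmol/L × 136.1 g/mol × 1.087 L ÷ 1000 = 9.365 g
ammonium chloride: 124 mmol/L × 53.49 g/mol × 1.087 L ÷ 1000 = 7.210 g
L-methionine: 4.09 mmol/L × 149.21 g/mol × 1.087 L ÷ 1000 = 0.663 g
sodium carbonate: 42.3 mmol/L × 106 g/mol × 1.087 L ÷ 1000 = 4.874 g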